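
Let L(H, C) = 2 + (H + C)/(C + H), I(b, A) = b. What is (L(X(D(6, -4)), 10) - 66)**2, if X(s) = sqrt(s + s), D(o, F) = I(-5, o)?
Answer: 3969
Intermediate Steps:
D(o, F) = -5
X(s) = sqrt(2)*sqrt(s) (X(s) = sqrt(2*s) = sqrt(2)*sqrt(s))
L(H, C) = 3 (L(H, C) = 2 + (C + H)/(C + H) = 2 + 1 = 3)
(L(X(D(6, -4)), 10) - 66)**2 = (3 - 66)**2 = (-63)**2 = 3969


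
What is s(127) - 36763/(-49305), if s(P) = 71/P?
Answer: 8169556/6261735 ≈ 1.3047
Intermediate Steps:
s(127) - 36763/(-49305) = 71/127 - 36763/(-49305) = 71*(1/127) - 36763*(-1)/49305 = 71/127 - 1*(-36763/49305) = 71/127 + 36763/49305 = 8169556/6261735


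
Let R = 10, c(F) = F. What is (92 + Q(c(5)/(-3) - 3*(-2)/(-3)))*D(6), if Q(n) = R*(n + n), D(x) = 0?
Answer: 0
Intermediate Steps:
Q(n) = 20*n (Q(n) = 10*(n + n) = 10*(2*n) = 20*n)
(92 + Q(c(5)/(-3) - 3*(-2)/(-3)))*D(6) = (92 + 20*(5/(-3) - 3*(-2)/(-3)))*0 = (92 + 20*(5*(-1/3) + 6*(-1/3)))*0 = (92 + 20*(-5/3 - 2))*0 = (92 + 20*(-11/3))*0 = (92 - 220/3)*0 = (56/3)*0 = 0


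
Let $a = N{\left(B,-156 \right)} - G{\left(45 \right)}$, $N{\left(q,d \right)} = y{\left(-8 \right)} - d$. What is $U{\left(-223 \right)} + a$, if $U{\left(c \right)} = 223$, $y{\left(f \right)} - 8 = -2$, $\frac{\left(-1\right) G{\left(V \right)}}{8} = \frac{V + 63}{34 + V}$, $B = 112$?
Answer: $\frac{31279}{79} \approx 395.94$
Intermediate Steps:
$G{\left(V \right)} = - \frac{8 \left(63 + V\right)}{34 + V}$ ($G{\left(V \right)} = - 8 \frac{V + 63}{34 + V} = - 8 \frac{63 + V}{34 + V} = - \frac{8 \left(63 + V\right)}{34 + V}$)
$y{\left(f \right)} = 6$ ($y{\left(f \right)} = 8 - 2 = 6$)
$N{\left(q,d \right)} = 6 - d$
$a = \frac{13662}{79}$ ($a = \left(6 - -156\right) - \frac{8 \left(-63 - 45\right)}{34 + 45} = \left(6 + 156\right) - \frac{8 \left(-63 - 45\right)}{79} = 162 - 8 \cdot \frac{1}{79} \left(-108\right) = 162 - - \frac{864}{79} = 162 + \frac{864}{79} = \frac{13662}{79} \approx 172.94$)
$U{\left(-223 \right)} + a = 223 + \frac{13662}{79} = \frac{31279}{79}$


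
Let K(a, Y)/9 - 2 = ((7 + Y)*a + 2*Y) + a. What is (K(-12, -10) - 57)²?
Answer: 9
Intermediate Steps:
K(a, Y) = 18 + 9*a + 18*Y + 9*a*(7 + Y) (K(a, Y) = 18 + 9*(((7 + Y)*a + 2*Y) + a) = 18 + 9*((a*(7 + Y) + 2*Y) + a) = 18 + 9*((2*Y + a*(7 + Y)) + a) = 18 + 9*(a + 2*Y + a*(7 + Y)) = 18 + (9*a + 18*Y + 9*a*(7 + Y)) = 18 + 9*a + 18*Y + 9*a*(7 + Y))
(K(-12, -10) - 57)² = ((18 + 18*(-10) + 72*(-12) + 9*(-10)*(-12)) - 57)² = ((18 - 180 - 864 + 1080) - 57)² = (54 - 57)² = (-3)² = 9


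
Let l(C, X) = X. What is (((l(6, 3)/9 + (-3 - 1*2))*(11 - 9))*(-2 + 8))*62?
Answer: -3472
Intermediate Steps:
(((l(6, 3)/9 + (-3 - 1*2))*(11 - 9))*(-2 + 8))*62 = (((3/9 + (-3 - 1*2))*(11 - 9))*(-2 + 8))*62 = (((3*(⅑) + (-3 - 2))*2)*6)*62 = (((⅓ - 5)*2)*6)*62 = (-14/3*2*6)*62 = -28/3*6*62 = -56*62 = -3472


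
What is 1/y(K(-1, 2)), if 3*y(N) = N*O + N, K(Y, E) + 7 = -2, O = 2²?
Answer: -1/15 ≈ -0.066667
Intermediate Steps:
O = 4
K(Y, E) = -9 (K(Y, E) = -7 - 2 = -9)
y(N) = 5*N/3 (y(N) = (N*4 + N)/3 = (4*N + N)/3 = (5*N)/3 = 5*N/3)
1/y(K(-1, 2)) = 1/((5/3)*(-9)) = 1/(-15) = -1/15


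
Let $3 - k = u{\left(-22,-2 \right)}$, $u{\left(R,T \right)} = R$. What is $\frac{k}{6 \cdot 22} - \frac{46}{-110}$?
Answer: $\frac{401}{660} \approx 0.60758$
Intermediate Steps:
$k = 25$ ($k = 3 - -22 = 3 + 22 = 25$)
$\frac{k}{6 \cdot 22} - \frac{46}{-110} = \frac{25}{6 \cdot 22} - \frac{46}{-110} = \frac{25}{132} - - \frac{23}{55} = 25 \cdot \frac{1}{132} + \frac{23}{55} = \frac{25}{132} + \frac{23}{55} = \frac{401}{660}$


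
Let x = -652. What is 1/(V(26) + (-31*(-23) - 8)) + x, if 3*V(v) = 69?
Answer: -474655/728 ≈ -652.00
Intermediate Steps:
V(v) = 23 (V(v) = (⅓)*69 = 23)
1/(V(26) + (-31*(-23) - 8)) + x = 1/(23 + (-31*(-23) - 8)) - 652 = 1/(23 + (713 - 8)) - 652 = 1/(23 + 705) - 652 = 1/728 - 652 = -474655/728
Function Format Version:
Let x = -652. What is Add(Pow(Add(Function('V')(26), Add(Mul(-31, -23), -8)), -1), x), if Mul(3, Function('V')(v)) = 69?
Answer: Rational(-474655, 728) ≈ -652.00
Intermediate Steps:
Function('V')(v) = 23 (Function('V')(v) = Mul(Rational(1, 3), 69) = 23)
Add(Pow(Add(Function('V')(26), Add(Mul(-31, -23), -8)), -1), x) = Add(Pow(Add(23, Add(Mul(-31, -23), -8)), -1), -652) = Add(Pow(Add(23, Add(713, -8)), -1), -652) = Add(Pow(Add(23, 705), -1), -652) = Add(Pow(728, -1), -652) = Add(Rational(1, 728), -652) = Rational(-474655, 728)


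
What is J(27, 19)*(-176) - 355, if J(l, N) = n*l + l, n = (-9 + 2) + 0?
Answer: 28157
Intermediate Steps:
n = -7 (n = -7 + 0 = -7)
J(l, N) = -6*l (J(l, N) = -7*l + l = -6*l)
J(27, 19)*(-176) - 355 = -6*27*(-176) - 355 = -162*(-176) - 355 = 28512 - 355 = 28157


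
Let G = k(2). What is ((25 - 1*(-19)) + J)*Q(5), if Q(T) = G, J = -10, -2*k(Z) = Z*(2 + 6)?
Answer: -272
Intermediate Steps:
k(Z) = -4*Z (k(Z) = -Z*(2 + 6)/2 = -Z*8/2 = -4*Z)
G = -8 (G = -4*2 = -8)
Q(T) = -8
((25 - 1*(-19)) + J)*Q(5) = ((25 - 1*(-19)) - 10)*(-8) = ((25 + 19) - 10)*(-8) = (44 - 10)*(-8) = 34*(-8) = -272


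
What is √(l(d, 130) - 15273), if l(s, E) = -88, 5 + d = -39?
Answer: I*√15361 ≈ 123.94*I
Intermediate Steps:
d = -44 (d = -5 - 39 = -44)
√(l(d, 130) - 15273) = √(-88 - 15273) = √(-15361) = I*√15361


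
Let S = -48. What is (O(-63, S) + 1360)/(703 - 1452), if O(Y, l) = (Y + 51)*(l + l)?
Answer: -2512/749 ≈ -3.3538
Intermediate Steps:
O(Y, l) = 2*l*(51 + Y) (O(Y, l) = (51 + Y)*(2*l) = 2*l*(51 + Y))
(O(-63, S) + 1360)/(703 - 1452) = (2*(-48)*(51 - 63) + 1360)/(703 - 1452) = (2*(-48)*(-12) + 1360)/(-749) = (1152 + 1360)*(-1/749) = 2512*(-1/749) = -2512/749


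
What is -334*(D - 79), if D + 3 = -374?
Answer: 152304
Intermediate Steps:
D = -377 (D = -3 - 374 = -377)
-334*(D - 79) = -334*(-377 - 79) = -334*(-456) = 152304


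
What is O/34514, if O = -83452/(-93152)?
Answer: 20863/803762032 ≈ 2.5957e-5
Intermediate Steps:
O = 20863/23288 (O = -83452*(-1/93152) = 20863/23288 ≈ 0.89587)
O/34514 = (20863/23288)/34514 = (20863/23288)*(1/34514) = 20863/803762032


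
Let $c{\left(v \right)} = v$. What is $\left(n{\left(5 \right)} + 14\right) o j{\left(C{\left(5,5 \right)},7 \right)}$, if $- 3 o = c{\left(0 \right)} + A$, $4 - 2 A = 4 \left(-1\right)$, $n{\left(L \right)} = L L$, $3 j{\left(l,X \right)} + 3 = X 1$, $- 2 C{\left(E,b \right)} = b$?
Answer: $- \frac{208}{3} \approx -69.333$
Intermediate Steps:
$C{\left(E,b \right)} = - \frac{b}{2}$
$j{\left(l,X \right)} = -1 + \frac{X}{3}$ ($j{\left(l,X \right)} = -1 + \frac{X 1}{3} = -1 + \frac{X}{3}$)
$n{\left(L \right)} = L^{2}$
$A = 4$ ($A = 2 - \frac{4 \left(-1\right)}{2} = 2 - -2 = 2 + 2 = 4$)
$o = - \frac{4}{3}$ ($o = - \frac{0 + 4}{3} = \left(- \frac{1}{3}\right) 4 = - \frac{4}{3} \approx -1.3333$)
$\left(n{\left(5 \right)} + 14\right) o j{\left(C{\left(5,5 \right)},7 \right)} = \left(5^{2} + 14\right) \left(- \frac{4}{3}\right) \left(-1 + \frac{1}{3} \cdot 7\right) = \left(25 + 14\right) \left(- \frac{4}{3}\right) \left(-1 + \frac{7}{3}\right) = 39 \left(- \frac{4}{3}\right) \frac{4}{3} = \left(-52\right) \frac{4}{3} = - \frac{208}{3}$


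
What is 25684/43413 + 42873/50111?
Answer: 3148296473/2175468843 ≈ 1.4472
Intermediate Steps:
25684/43413 + 42873/50111 = 3148296473/2175468843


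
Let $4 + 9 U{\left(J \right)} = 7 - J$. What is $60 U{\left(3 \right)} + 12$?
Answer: $12$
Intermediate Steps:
$U{\left(J \right)} = \frac{1}{3} - \frac{J}{9}$ ($U{\left(J \right)} = - \frac{4}{9} + \frac{7 - J}{9} = - \frac{4}{9} - \left(- \frac{7}{9} + \frac{J}{9}\right) = \frac{1}{3} - \frac{J}{9}$)
$60 U{\left(3 \right)} + 12 = 60 \left(\frac{1}{3} - \frac{1}{3}\right) + 12 = 60 \cdot 0 + 12 = 0 + 12 = 12$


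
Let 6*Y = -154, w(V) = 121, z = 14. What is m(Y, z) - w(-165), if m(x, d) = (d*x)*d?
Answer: -15455/3 ≈ -5151.7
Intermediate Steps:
Y = -77/3 (Y = (⅙)*(-154) = -77/3 ≈ -25.667)
m(x, d) = x*d²
m(Y, z) - w(-165) = -77/3*14² - 1*121 = -77/3*196 - 121 = -15092/3 - 121 = -15455/3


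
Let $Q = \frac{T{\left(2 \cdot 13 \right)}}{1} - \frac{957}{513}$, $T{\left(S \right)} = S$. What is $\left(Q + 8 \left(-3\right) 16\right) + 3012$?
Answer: $\frac{453515}{171} \approx 2652.1$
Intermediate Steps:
$Q = \frac{4127}{171}$ ($Q = \frac{2 \cdot 13}{1} - \frac{957}{513} = 26 \cdot 1 - \frac{319}{171} = 26 - \frac{319}{171} = \frac{4127}{171} \approx 24.134$)
$\left(Q + 8 \left(-3\right) 16\right) + 3012 = \left(\frac{4127}{171} + 8 \left(-3\right) 16\right) + 3012 = \left(\frac{4127}{171} - 384\right) + 3012 = - \frac{61537}{171} + 3012 = \frac{453515}{171}$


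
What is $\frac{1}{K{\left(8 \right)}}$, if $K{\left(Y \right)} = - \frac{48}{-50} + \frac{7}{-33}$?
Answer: $\frac{825}{617} \approx 1.3371$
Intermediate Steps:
$K{\left(Y \right)} = \frac{617}{825}$ ($K{\left(Y \right)} = \left(-48\right) \left(- \frac{1}{50}\right) + 7 \left(- \frac{1}{33}\right) = \frac{24}{25} - \frac{7}{33} = \frac{617}{825}$)
$\frac{1}{K{\left(8 \right)}} = \frac{1}{\frac{617}{825}} = \frac{825}{617}$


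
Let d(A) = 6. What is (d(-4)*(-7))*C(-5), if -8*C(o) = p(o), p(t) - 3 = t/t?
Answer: 21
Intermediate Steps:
p(t) = 4 (p(t) = 3 + t/t = 3 + 1 = 4)
C(o) = -1/2 (C(o) = -1/8*4 = -1/2)
(d(-4)*(-7))*C(-5) = (6*(-7))*(-1/2) = -42*(-1/2) = 21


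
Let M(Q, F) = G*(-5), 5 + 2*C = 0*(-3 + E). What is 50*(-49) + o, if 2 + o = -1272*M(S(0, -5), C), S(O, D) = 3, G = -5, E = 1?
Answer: -34252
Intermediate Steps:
C = -5/2 (C = -5/2 + (0*(-3 + 1))/2 = -5/2 + (0*(-2))/2 = -5/2 + (½)*0 = -5/2 + 0 = -5/2 ≈ -2.5000)
M(Q, F) = 25 (M(Q, F) = -5*(-5) = 25)
o = -31802 (o = -2 - 1272*25 = -2 - 31800 = -31802)
50*(-49) + o = 50*(-49) - 31802 = -2450 - 31802 = -34252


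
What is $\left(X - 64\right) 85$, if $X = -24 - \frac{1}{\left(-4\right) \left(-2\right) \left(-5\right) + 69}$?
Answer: $- \frac{217005}{29} \approx -7482.9$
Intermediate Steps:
$X = - \frac{697}{29}$ ($X = -24 - \frac{1}{8 \left(-5\right) + 69} = -24 - \frac{1}{-40 + 69} = -24 - \frac{1}{29} = - \frac{697}{29} \approx -24.034$)
$\left(X - 64\right) 85 = \left(- \frac{697}{29} - 64\right) 85 = \left(- \frac{2553}{29}\right) 85 = - \frac{217005}{29}$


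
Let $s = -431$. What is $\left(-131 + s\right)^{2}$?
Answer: $315844$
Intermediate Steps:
$\left(-131 + s\right)^{2} = \left(-131 - 431\right)^{2} = \left(-562\right)^{2} = 315844$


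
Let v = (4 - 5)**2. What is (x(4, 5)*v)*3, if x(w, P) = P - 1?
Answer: 12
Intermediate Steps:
x(w, P) = -1 + P
v = 1 (v = (-1)**2 = 1)
(x(4, 5)*v)*3 = ((-1 + 5)*1)*3 = (4*1)*3 = 4*3 = 12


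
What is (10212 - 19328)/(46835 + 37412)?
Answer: -9116/84247 ≈ -0.10821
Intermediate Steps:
(10212 - 19328)/(46835 + 37412) = -9116/84247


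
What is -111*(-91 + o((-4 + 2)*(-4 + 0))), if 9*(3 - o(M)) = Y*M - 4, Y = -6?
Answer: 27380/3 ≈ 9126.7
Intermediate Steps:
o(M) = 31/9 + 2*M/3 (o(M) = 3 - (-6*M - 4)/9 = 3 - (-4 - 6*M)/9 = 3 + (4/9 + 2*M/3) = 31/9 + 2*M/3)
-111*(-91 + o((-4 + 2)*(-4 + 0))) = -111*(-91 + (31/9 + 2*((-4 + 2)*(-4 + 0))/3)) = -111*(-91 + (31/9 + 2*(-2*(-4))/3)) = -111*(-91 + (31/9 + (⅔)*8)) = -111*(-91 + (31/9 + 16/3)) = -111*(-91 + 79/9) = -111*(-740/9) = 27380/3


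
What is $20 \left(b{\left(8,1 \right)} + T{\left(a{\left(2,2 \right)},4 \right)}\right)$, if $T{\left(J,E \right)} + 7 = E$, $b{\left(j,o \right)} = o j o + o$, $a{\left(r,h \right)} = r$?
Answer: $120$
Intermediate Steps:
$b{\left(j,o \right)} = o + j o^{2}$ ($b{\left(j,o \right)} = j o o + o = j o^{2} + o = o + j o^{2}$)
$T{\left(J,E \right)} = -7 + E$
$20 \left(b{\left(8,1 \right)} + T{\left(a{\left(2,2 \right)},4 \right)}\right) = 20 \left(1 \left(1 + 8 \cdot 1\right) + \left(-7 + 4\right)\right) = 20 \left(1 \left(1 + 8\right) - 3\right) = 20 \left(1 \cdot 9 - 3\right) = 20 \left(9 - 3\right) = 20 \cdot 6 = 120$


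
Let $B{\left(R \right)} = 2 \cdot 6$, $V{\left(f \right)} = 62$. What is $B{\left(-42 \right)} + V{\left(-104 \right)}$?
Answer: $74$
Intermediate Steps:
$B{\left(R \right)} = 12$
$B{\left(-42 \right)} + V{\left(-104 \right)} = 12 + 62 = 74$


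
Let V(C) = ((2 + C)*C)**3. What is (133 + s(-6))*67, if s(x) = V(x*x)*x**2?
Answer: 6174980582095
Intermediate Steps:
V(C) = C**3*(2 + C)**3 (V(C) = (C*(2 + C))**3 = C**3*(2 + C)**3)
s(x) = x**8*(2 + x**2)**3 (s(x) = ((x*x)**3*(2 + x*x)**3)*x**2 = ((x**2)**3*(2 + x**2)**3)*x**2 = (x**6*(2 + x**2)**3)*x**2 = x**8*(2 + x**2)**3)
(133 + s(-6))*67 = (133 + (-6)**8*(2 + (-6)**2)**3)*67 = (133 + 1679616*(2 + 36)**3)*67 = (133 + 1679616*38**3)*67 = (133 + 1679616*54872)*67 = (133 + 92163889152)*67 = 92163889285*67 = 6174980582095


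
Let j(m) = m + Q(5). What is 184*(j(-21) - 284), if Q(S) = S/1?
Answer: -55200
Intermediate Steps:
Q(S) = S (Q(S) = S*1 = S)
j(m) = 5 + m (j(m) = m + 5 = 5 + m)
184*(j(-21) - 284) = 184*((5 - 21) - 284) = 184*(-16 - 284) = 184*(-300) = -55200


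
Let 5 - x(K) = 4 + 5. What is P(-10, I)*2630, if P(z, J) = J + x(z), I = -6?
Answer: -26300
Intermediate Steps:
x(K) = -4 (x(K) = 5 - (4 + 5) = 5 - 1*9 = 5 - 9 = -4)
P(z, J) = -4 + J (P(z, J) = J - 4 = -4 + J)
P(-10, I)*2630 = (-4 - 6)*2630 = -10*2630 = -26300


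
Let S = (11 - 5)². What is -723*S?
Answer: -26028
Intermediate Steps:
S = 36 (S = 6² = 36)
-723*S = -723*36 = -26028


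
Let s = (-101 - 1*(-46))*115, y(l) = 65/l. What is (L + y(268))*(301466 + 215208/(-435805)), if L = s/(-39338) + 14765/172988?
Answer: 731802632060148160264/4967470235943241 ≈ 1.4732e+5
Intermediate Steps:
s = -6325 (s = (-101 + 46)*115 = -55*115 = -6325)
L = 837487335/3402500972 (L = -6325/(-39338) + 14765/172988 = -6325*(-1/39338) + 14765*(1/172988) = 6325/39338 + 14765/172988 = 837487335/3402500972 ≈ 0.24614)
(L + y(268))*(301466 + 215208/(-435805)) = (837487335/3402500972 + 65/268)*(301466 + 215208/(-435805)) = (837487335/3402500972 + 65*(1/268))*(301466 + 215208*(-1/435805)) = (837487335/3402500972 + 65/268)*(301466 - 215208/435805) = (27850573060/56991891281)*(131380174922/435805) = 731802632060148160264/4967470235943241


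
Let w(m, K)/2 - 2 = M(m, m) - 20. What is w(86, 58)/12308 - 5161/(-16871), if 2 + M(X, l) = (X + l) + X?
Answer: 1052238/3053651 ≈ 0.34458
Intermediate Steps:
M(X, l) = -2 + l + 2*X (M(X, l) = -2 + ((X + l) + X) = -2 + (l + 2*X) = -2 + l + 2*X)
w(m, K) = -40 + 6*m (w(m, K) = 4 + 2*((-2 + m + 2*m) - 20) = 4 + 2*((-2 + 3*m) - 20) = 4 + 2*(-22 + 3*m) = 4 + (-44 + 6*m) = -40 + 6*m)
w(86, 58)/12308 - 5161/(-16871) = (-40 + 6*86)/12308 - 5161/(-16871) = (-40 + 516)*(1/12308) - 5161*(-1/16871) = 476*(1/12308) + 5161/16871 = 7/181 + 5161/16871 = 1052238/3053651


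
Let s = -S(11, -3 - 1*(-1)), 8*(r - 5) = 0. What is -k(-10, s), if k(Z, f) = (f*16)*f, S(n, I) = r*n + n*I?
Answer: -17424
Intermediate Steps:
r = 5 (r = 5 + (1/8)*0 = 5 + 0 = 5)
S(n, I) = 5*n + I*n (S(n, I) = 5*n + n*I = 5*n + I*n)
s = -33 (s = -11*(5 + (-3 - 1*(-1))) = -11*(5 + (-3 + 1)) = -11*(5 - 2) = -11*3 = -1*33 = -33)
k(Z, f) = 16*f**2 (k(Z, f) = (16*f)*f = 16*f**2)
-k(-10, s) = -16*(-33)**2 = -16*1089 = -1*17424 = -17424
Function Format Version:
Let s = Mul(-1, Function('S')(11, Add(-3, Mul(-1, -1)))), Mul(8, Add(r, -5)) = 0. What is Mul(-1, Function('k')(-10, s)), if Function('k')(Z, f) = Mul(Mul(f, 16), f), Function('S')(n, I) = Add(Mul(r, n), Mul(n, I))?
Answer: -17424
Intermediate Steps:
r = 5 (r = Add(5, Mul(Rational(1, 8), 0)) = Add(5, 0) = 5)
Function('S')(n, I) = Add(Mul(5, n), Mul(I, n)) (Function('S')(n, I) = Add(Mul(5, n), Mul(n, I)) = Add(Mul(5, n), Mul(I, n)))
s = -33 (s = Mul(-1, Mul(11, Add(5, Add(-3, Mul(-1, -1))))) = Mul(-1, Mul(11, Add(5, Add(-3, 1)))) = Mul(-1, Mul(11, Add(5, -2))) = Mul(-1, Mul(11, 3)) = Mul(-1, 33) = -33)
Function('k')(Z, f) = Mul(16, Pow(f, 2)) (Function('k')(Z, f) = Mul(Mul(16, f), f) = Mul(16, Pow(f, 2)))
Mul(-1, Function('k')(-10, s)) = Mul(-1, Mul(16, Pow(-33, 2))) = Mul(-1, Mul(16, 1089)) = Mul(-1, 17424) = -17424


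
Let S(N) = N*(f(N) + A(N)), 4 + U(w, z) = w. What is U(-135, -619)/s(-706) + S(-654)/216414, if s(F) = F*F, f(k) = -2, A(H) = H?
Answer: 35635154153/17978088084 ≈ 1.9821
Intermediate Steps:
U(w, z) = -4 + w
s(F) = F²
S(N) = N*(-2 + N)
U(-135, -619)/s(-706) + S(-654)/216414 = (-4 - 135)/((-706)²) - 654*(-2 - 654)/216414 = -139/498436 - 654*(-656)*(1/216414) = -139*1/498436 + 429024*(1/216414) = -139/498436 + 71504/36069 = 35635154153/17978088084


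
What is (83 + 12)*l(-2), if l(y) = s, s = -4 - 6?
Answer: -950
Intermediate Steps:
s = -10
l(y) = -10
(83 + 12)*l(-2) = (83 + 12)*(-10) = 95*(-10) = -950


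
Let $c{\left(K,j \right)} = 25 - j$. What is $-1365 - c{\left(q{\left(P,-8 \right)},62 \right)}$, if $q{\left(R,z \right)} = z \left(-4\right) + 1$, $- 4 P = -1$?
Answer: $-1328$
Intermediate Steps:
$P = \frac{1}{4}$ ($P = \left(- \frac{1}{4}\right) \left(-1\right) = \frac{1}{4} \approx 0.25$)
$q{\left(R,z \right)} = 1 - 4 z$ ($q{\left(R,z \right)} = - 4 z + 1 = 1 - 4 z$)
$-1365 - c{\left(q{\left(P,-8 \right)},62 \right)} = -1365 - \left(25 - 62\right) = -1365 - -37 = -1365 + 37 = -1328$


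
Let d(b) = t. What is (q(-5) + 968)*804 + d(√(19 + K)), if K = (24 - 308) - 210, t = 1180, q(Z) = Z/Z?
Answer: 780256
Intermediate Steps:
q(Z) = 1
K = -494 (K = -284 - 210 = -494)
d(b) = 1180
(q(-5) + 968)*804 + d(√(19 + K)) = (1 + 968)*804 + 1180 = 969*804 + 1180 = 779076 + 1180 = 780256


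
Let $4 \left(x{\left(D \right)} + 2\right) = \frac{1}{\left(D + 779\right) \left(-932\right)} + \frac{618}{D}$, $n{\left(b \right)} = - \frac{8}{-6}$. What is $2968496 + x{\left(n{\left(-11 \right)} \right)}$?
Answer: $\frac{25907794594371}{8727248} \approx 2.9686 \cdot 10^{6}$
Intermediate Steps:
$n{\left(b \right)} = \frac{4}{3}$ ($n{\left(b \right)} = \left(-8\right) \left(- \frac{1}{6}\right) = \frac{4}{3}$)
$x{\left(D \right)} = -2 - \frac{1}{3728 \left(779 + D\right)} + \frac{309}{2 D}$ ($x{\left(D \right)} = -2 + \frac{\frac{1}{\left(D + 779\right) \left(-932\right)} + \frac{618}{D}}{4} = -2 + \frac{\frac{1}{779 + D} \left(- \frac{1}{932}\right) + \frac{618}{D}}{4} = -2 + \frac{- \frac{1}{932 \left(779 + D\right)} + \frac{618}{D}}{4} = -2 + \frac{\frac{618}{D} - \frac{1}{932 \left(779 + D\right)}}{4} = -2 - \left(- \frac{309}{2 D} + \frac{1}{3728 \left(779 + D\right)}\right) = -2 - \frac{1}{3728 \left(779 + D\right)} + \frac{309}{2 D}$)
$2968496 + x{\left(n{\left(-11 \right)} \right)} = 2968496 + \frac{448685304 - 6976332 - 7456 \left(\frac{4}{3}\right)^{2}}{3728 \cdot \frac{4}{3} \left(779 + \frac{4}{3}\right)} = 2968496 + \frac{1}{3728} \cdot \frac{3}{4} \frac{1}{\frac{2341}{3}} \left(448685304 - 6976332 - \frac{119296}{9}\right) = 2968496 + \frac{1}{3728} \cdot \frac{3}{4} \cdot \frac{3}{2341} \left(448685304 - 6976332 - \frac{119296}{9}\right) = 2968496 + \frac{1}{3728} \cdot \frac{3}{4} \cdot \frac{3}{2341} \cdot \frac{3975261452}{9} = 2968496 + \frac{993815363}{8727248} = \frac{25907794594371}{8727248}$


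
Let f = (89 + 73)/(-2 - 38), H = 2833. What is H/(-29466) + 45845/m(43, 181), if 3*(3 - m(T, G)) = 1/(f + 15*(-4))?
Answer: 5191355964793/340302834 ≈ 15255.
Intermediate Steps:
f = -81/20 (f = 162/(-40) = 162*(-1/40) = -81/20 ≈ -4.0500)
m(T, G) = 11549/3843 (m(T, G) = 3 - 1/(3*(-81/20 + 15*(-4))) = 3 - 1/(3*(-81/20 - 60)) = 3 - 1/(3*(-1281/20)) = 3 - ⅓*(-20/1281) = 3 + 20/3843 = 11549/3843)
H/(-29466) + 45845/m(43, 181) = 2833/(-29466) + 45845/(11549/3843) = 2833*(-1/29466) + 45845*(3843/11549) = -2833/29466 + 176182335/11549 = 5191355964793/340302834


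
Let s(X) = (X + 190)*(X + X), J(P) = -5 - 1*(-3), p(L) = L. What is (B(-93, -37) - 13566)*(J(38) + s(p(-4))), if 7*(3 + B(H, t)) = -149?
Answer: 141746680/7 ≈ 2.0250e+7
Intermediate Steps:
B(H, t) = -170/7 (B(H, t) = -3 + (⅐)*(-149) = -3 - 149/7 = -170/7)
J(P) = -2 (J(P) = -5 + 3 = -2)
s(X) = 2*X*(190 + X) (s(X) = (190 + X)*(2*X) = 2*X*(190 + X))
(B(-93, -37) - 13566)*(J(38) + s(p(-4))) = (-170/7 - 13566)*(-2 + 2*(-4)*(190 - 4)) = -95132*(-2 + 2*(-4)*186)/7 = -95132*(-2 - 1488)/7 = -95132/7*(-1490) = 141746680/7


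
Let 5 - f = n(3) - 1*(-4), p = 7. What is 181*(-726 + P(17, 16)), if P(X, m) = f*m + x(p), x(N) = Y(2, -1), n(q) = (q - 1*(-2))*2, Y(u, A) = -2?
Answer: -157832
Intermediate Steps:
n(q) = 4 + 2*q (n(q) = (q + 2)*2 = (2 + q)*2 = 4 + 2*q)
x(N) = -2
f = -9 (f = 5 - ((4 + 2*3) - 1*(-4)) = 5 - ((4 + 6) + 4) = 5 - (10 + 4) = 5 - 1*14 = 5 - 14 = -9)
P(X, m) = -2 - 9*m (P(X, m) = -9*m - 2 = -2 - 9*m)
181*(-726 + P(17, 16)) = 181*(-726 + (-2 - 9*16)) = 181*(-726 + (-2 - 144)) = 181*(-726 - 146) = 181*(-872) = -157832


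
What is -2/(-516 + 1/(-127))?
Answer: 254/65533 ≈ 0.0038759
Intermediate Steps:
-2/(-516 + 1/(-127)) = -2/(-516 - 1/127) = -2/(-65533/127) = -2*(-127/65533) = 254/65533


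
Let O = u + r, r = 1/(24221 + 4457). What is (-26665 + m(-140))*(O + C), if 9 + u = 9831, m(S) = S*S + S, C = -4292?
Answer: -1142636201905/28678 ≈ -3.9844e+7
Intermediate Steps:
m(S) = S + S**2 (m(S) = S**2 + S = S + S**2)
u = 9822 (u = -9 + 9831 = 9822)
r = 1/28678 ≈ 3.4870e-5
O = 281675317/28678 (O = 9822 + 1/28678 = 281675317/28678 ≈ 9822.0)
(-26665 + m(-140))*(O + C) = (-26665 - 140*(1 - 140))*(281675317/28678 - 4292) = (-26665 - 140*(-139))*(158589341/28678) = (-26665 + 19460)*(158589341/28678) = -7205*158589341/28678 = -1142636201905/28678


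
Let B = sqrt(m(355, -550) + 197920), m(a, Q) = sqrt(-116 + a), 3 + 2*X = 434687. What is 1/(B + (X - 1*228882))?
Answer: -1/(11540 - sqrt(197920 + sqrt(239))) ≈ -9.0130e-5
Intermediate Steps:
X = 217342 (X = -3/2 + (1/2)*434687 = -3/2 + 434687/2 = 217342)
B = sqrt(197920 + sqrt(239)) (B = sqrt(sqrt(-116 + 355) + 197920) = sqrt(sqrt(239) + 197920) = sqrt(197920 + sqrt(239)) ≈ 444.90)
1/(B + (X - 1*228882)) = 1/(sqrt(197920 + sqrt(239)) + (217342 - 1*228882)) = 1/(sqrt(197920 + sqrt(239)) + (217342 - 228882)) = 1/(sqrt(197920 + sqrt(239)) - 11540) = 1/(-11540 + sqrt(197920 + sqrt(239)))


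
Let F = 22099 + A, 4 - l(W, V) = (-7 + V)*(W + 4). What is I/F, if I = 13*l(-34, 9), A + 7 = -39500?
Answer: -13/272 ≈ -0.047794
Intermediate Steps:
A = -39507 (A = -7 - 39500 = -39507)
l(W, V) = 4 - (-7 + V)*(4 + W) (l(W, V) = 4 - (-7 + V)*(W + 4) = 4 - (-7 + V)*(4 + W))
I = 832 (I = 13*(32 - 4*9 + 7*(-34) - 1*9*(-34)) = 13*(32 - 36 - 238 + 306) = 13*64 = 832)
F = -17408 (F = 22099 - 39507 = -17408)
I/F = 832/(-17408) = 832*(-1/17408) = -13/272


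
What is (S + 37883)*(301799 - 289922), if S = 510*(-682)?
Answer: -3681121749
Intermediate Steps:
S = -347820
(S + 37883)*(301799 - 289922) = (-347820 + 37883)*(301799 - 289922) = -309937*11877 = -3681121749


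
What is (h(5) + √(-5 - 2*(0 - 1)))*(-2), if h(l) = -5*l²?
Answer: 250 - 2*I*√3 ≈ 250.0 - 3.4641*I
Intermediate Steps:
(h(5) + √(-5 - 2*(0 - 1)))*(-2) = (-5*5² + √(-5 - 2*(0 - 1)))*(-2) = (-5*25 + √(-5 - 2*(-1)))*(-2) = (-125 + √(-5 + 2))*(-2) = (-125 + √(-3))*(-2) = (-125 + I*√3)*(-2) = 250 - 2*I*√3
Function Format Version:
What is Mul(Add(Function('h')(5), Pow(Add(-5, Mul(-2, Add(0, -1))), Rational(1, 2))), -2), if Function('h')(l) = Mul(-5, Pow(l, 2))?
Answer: Add(250, Mul(-2, I, Pow(3, Rational(1, 2)))) ≈ Add(250.00, Mul(-3.4641, I))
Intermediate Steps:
Mul(Add(Function('h')(5), Pow(Add(-5, Mul(-2, Add(0, -1))), Rational(1, 2))), -2) = Mul(Add(Mul(-5, Pow(5, 2)), Pow(Add(-5, Mul(-2, Add(0, -1))), Rational(1, 2))), -2) = Mul(Add(Mul(-5, 25), Pow(Add(-5, Mul(-2, -1)), Rational(1, 2))), -2) = Mul(Add(-125, Pow(Add(-5, 2), Rational(1, 2))), -2) = Mul(Add(-125, Pow(-3, Rational(1, 2))), -2) = Mul(Add(-125, Mul(I, Pow(3, Rational(1, 2)))), -2) = Add(250, Mul(-2, I, Pow(3, Rational(1, 2))))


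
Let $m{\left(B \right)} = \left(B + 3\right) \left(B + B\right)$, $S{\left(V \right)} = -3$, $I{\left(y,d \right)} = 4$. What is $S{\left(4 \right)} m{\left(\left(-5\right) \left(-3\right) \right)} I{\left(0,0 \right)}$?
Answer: $-6480$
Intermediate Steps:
$m{\left(B \right)} = 2 B \left(3 + B\right)$ ($m{\left(B \right)} = \left(3 + B\right) 2 B = 2 B \left(3 + B\right)$)
$S{\left(4 \right)} m{\left(\left(-5\right) \left(-3\right) \right)} I{\left(0,0 \right)} = - 3 \cdot 2 \left(\left(-5\right) \left(-3\right)\right) \left(3 - -15\right) 4 = - 3 \cdot 2 \cdot 15 \left(3 + 15\right) 4 = - 3 \cdot 2 \cdot 15 \cdot 18 \cdot 4 = \left(-3\right) 540 \cdot 4 = \left(-1620\right) 4 = -6480$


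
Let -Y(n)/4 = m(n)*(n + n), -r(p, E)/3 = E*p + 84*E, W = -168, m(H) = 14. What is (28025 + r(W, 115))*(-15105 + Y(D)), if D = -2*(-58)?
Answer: -1601669485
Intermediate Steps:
D = 116
r(p, E) = -252*E - 3*E*p (r(p, E) = -3*(E*p + 84*E) = -3*(84*E + E*p) = -252*E - 3*E*p)
Y(n) = -112*n (Y(n) = -56*(n + n) = -56*2*n = -112*n)
(28025 + r(W, 115))*(-15105 + Y(D)) = (28025 - 3*115*(84 - 168))*(-15105 - 112*116) = (28025 - 3*115*(-84))*(-15105 - 12992) = (28025 + 28980)*(-28097) = 57005*(-28097) = -1601669485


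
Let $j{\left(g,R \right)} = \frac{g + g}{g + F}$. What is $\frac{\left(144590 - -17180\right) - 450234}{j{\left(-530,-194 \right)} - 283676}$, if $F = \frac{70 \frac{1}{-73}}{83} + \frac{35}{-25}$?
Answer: $\frac{290250908277}{285431241668} \approx 1.0169$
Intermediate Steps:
$F = - \frac{42763}{30295}$ ($F = 70 \left(- \frac{1}{73}\right) \frac{1}{83} + 35 \left(- \frac{1}{25}\right) = \left(- \frac{70}{73}\right) \frac{1}{83} - \frac{7}{5} = - \frac{70}{6059} - \frac{7}{5} = - \frac{42763}{30295} \approx -1.4116$)
$j{\left(g,R \right)} = \frac{2 g}{- \frac{42763}{30295} + g}$ ($j{\left(g,R \right)} = \frac{g + g}{g - \frac{42763}{30295}} = \frac{2 g}{- \frac{42763}{30295} + g}$)
$\frac{\left(144590 - -17180\right) - 450234}{j{\left(-530,-194 \right)} - 283676} = \frac{\left(144590 - -17180\right) - 450234}{60590 \left(-530\right) \frac{1}{-42763 + 30295 \left(-530\right)} - 283676} = \frac{\left(144590 + 17180\right) - 450234}{60590 \left(-530\right) \frac{1}{-42763 - 16056350} - 283676} = \frac{161770 - 450234}{60590 \left(-530\right) \frac{1}{-16099113} - 283676} = - \frac{288464}{60590 \left(-530\right) \left(- \frac{1}{16099113}\right) - 283676} = - \frac{288464}{\frac{32112700}{16099113} - 283676} = - \frac{288464}{- \frac{4566899866688}{16099113}} = \left(-288464\right) \left(- \frac{16099113}{4566899866688}\right) = \frac{290250908277}{285431241668}$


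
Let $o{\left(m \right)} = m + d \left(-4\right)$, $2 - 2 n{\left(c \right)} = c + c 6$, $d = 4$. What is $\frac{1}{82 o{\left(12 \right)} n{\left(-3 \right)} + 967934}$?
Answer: $\frac{1}{964162} \approx 1.0372 \cdot 10^{-6}$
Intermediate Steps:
$n{\left(c \right)} = 1 - \frac{7 c}{2}$ ($n{\left(c \right)} = 1 - \frac{c + c 6}{2} = 1 - \frac{c + 6 c}{2} = 1 - \frac{7 c}{2}$)
$o{\left(m \right)} = -16 + m$ ($o{\left(m \right)} = m + 4 \left(-4\right) = m - 16 = -16 + m$)
$\frac{1}{82 o{\left(12 \right)} n{\left(-3 \right)} + 967934} = \frac{1}{82 \left(-16 + 12\right) \left(1 - - \frac{21}{2}\right) + 967934} = \frac{1}{82 \left(-4\right) \left(1 + \frac{21}{2}\right) + 967934} = \frac{1}{\left(-328\right) \frac{23}{2} + 967934} = \frac{1}{-3772 + 967934} = \frac{1}{964162}$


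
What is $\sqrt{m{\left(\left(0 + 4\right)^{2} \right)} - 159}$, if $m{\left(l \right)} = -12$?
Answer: $3 i \sqrt{19} \approx 13.077 i$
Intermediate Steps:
$\sqrt{m{\left(\left(0 + 4\right)^{2} \right)} - 159} = \sqrt{-12 - 159} = \sqrt{-171} = 3 i \sqrt{19}$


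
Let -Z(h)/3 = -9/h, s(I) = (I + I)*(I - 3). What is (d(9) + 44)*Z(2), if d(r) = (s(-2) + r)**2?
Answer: 23895/2 ≈ 11948.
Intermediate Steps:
s(I) = 2*I*(-3 + I) (s(I) = (2*I)*(-3 + I) = 2*I*(-3 + I))
Z(h) = 27/h (Z(h) = -(-27)/h = 27/h)
d(r) = (20 + r)**2 (d(r) = (2*(-2)*(-3 - 2) + r)**2 = (2*(-2)*(-5) + r)**2 = (20 + r)**2)
(d(9) + 44)*Z(2) = ((20 + 9)**2 + 44)*(27/2) = (29**2 + 44)*(27*(1/2)) = (841 + 44)*(27/2) = 885*(27/2) = 23895/2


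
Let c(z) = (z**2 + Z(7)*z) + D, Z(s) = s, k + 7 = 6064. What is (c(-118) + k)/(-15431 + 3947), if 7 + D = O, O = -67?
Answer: -19081/11484 ≈ -1.6615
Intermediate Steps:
D = -74 (D = -7 - 67 = -74)
k = 6057 (k = -7 + 6064 = 6057)
c(z) = -74 + z**2 + 7*z (c(z) = (z**2 + 7*z) - 74 = -74 + z**2 + 7*z)
(c(-118) + k)/(-15431 + 3947) = ((-74 + (-118)**2 + 7*(-118)) + 6057)/(-15431 + 3947) = ((-74 + 13924 - 826) + 6057)/(-11484) = (13024 + 6057)*(-1/11484) = 19081*(-1/11484) = -19081/11484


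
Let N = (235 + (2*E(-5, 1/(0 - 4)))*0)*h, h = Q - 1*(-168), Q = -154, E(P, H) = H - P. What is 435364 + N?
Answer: 438654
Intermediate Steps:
h = 14 (h = -154 - 1*(-168) = -154 + 168 = 14)
N = 3290 (N = (235 + (2*(1/(0 - 4) - 1*(-5)))*0)*14 = (235 + (2*(1/(-4) + 5))*0)*14 = (235 + (2*(-1/4 + 5))*0)*14 = (235 + (2*(19/4))*0)*14 = (235 + (19/2)*0)*14 = (235 + 0)*14 = 235*14 = 3290)
435364 + N = 435364 + 3290 = 438654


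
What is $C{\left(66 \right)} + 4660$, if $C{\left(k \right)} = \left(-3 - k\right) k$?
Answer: $106$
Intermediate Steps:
$C{\left(k \right)} = k \left(-3 - k\right)$
$C{\left(66 \right)} + 4660 = \left(-1\right) 66 \left(3 + 66\right) + 4660 = \left(-1\right) 66 \cdot 69 + 4660 = -4554 + 4660 = 106$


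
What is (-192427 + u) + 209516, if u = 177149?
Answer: 194238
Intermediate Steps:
(-192427 + u) + 209516 = (-192427 + 177149) + 209516 = -15278 + 209516 = 194238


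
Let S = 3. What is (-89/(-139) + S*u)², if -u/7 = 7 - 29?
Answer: 4135390249/19321 ≈ 2.1404e+5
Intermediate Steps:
u = 154 (u = -7*(7 - 29) = -7*(-22) = 154)
(-89/(-139) + S*u)² = (-89/(-139) + 3*154)² = (-89*(-1/139) + 462)² = (89/139 + 462)² = (64307/139)² = 4135390249/19321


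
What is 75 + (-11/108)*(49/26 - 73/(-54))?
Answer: 707651/9477 ≈ 74.670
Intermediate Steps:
75 + (-11/108)*(49/26 - 73/(-54)) = 75 + (-11*1/108)*(49*(1/26) - 73*(-1/54)) = 75 - 11*(49/26 + 73/54)/108 = 75 - 11/108*1136/351 = 75 - 3124/9477 = 707651/9477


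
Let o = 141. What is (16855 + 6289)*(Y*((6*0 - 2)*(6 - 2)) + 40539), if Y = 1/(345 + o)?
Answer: 227990919112/243 ≈ 9.3823e+8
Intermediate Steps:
Y = 1/486 (Y = 1/(345 + 141) = 1/486 ≈ 0.0020576)
(16855 + 6289)*(Y*((6*0 - 2)*(6 - 2)) + 40539) = (16855 + 6289)*(((6*0 - 2)*(6 - 2))/486 + 40539) = 23144*(((0 - 2)*4)/486 + 40539) = 23144*((-2*4)/486 + 40539) = 23144*((1/486)*(-8) + 40539) = 23144*(-4/243 + 40539) = 23144*(9850973/243) = 227990919112/243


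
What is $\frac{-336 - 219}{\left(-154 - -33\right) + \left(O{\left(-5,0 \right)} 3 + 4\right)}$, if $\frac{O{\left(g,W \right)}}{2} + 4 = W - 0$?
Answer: $\frac{185}{47} \approx 3.9362$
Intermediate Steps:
$O{\left(g,W \right)} = -8 + 2 W$ ($O{\left(g,W \right)} = -8 + 2 \left(W - 0\right) = -8 + 2 \left(W + 0\right) = -8 + 2 W$)
$\frac{-336 - 219}{\left(-154 - -33\right) + \left(O{\left(-5,0 \right)} 3 + 4\right)} = \frac{-336 - 219}{\left(-154 - -33\right) + \left(\left(-8 + 2 \cdot 0\right) 3 + 4\right)} = - \frac{555}{\left(-154 + 33\right) + \left(\left(-8 + 0\right) 3 + 4\right)} = - \frac{555}{-121 + \left(\left(-8\right) 3 + 4\right)} = - \frac{555}{-121 + \left(-24 + 4\right)} = - \frac{555}{-121 - 20} = - \frac{555}{-141} = \left(-555\right) \left(- \frac{1}{141}\right) = \frac{185}{47}$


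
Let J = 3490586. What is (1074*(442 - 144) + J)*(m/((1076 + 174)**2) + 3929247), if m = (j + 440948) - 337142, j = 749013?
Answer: 11697609382381306761/781250 ≈ 1.4973e+13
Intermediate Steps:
m = 852819 (m = (749013 + 440948) - 337142 = 1189961 - 337142 = 852819)
(1074*(442 - 144) + J)*(m/((1076 + 174)**2) + 3929247) = (1074*(442 - 144) + 3490586)*(852819/((1076 + 174)**2) + 3929247) = (1074*298 + 3490586)*(852819/(1250**2) + 3929247) = (320052 + 3490586)*(852819/1562500 + 3929247) = 3810638*(852819*(1/1562500) + 3929247) = 3810638*(852819/1562500 + 3929247) = 3810638*(6139449290319/1562500) = 11697609382381306761/781250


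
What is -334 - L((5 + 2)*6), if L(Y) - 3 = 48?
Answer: -385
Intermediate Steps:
L(Y) = 51 (L(Y) = 3 + 48 = 51)
-334 - L((5 + 2)*6) = -334 - 1*51 = -334 - 51 = -385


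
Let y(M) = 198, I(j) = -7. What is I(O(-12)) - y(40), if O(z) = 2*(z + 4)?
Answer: -205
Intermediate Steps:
O(z) = 8 + 2*z (O(z) = 2*(4 + z) = 8 + 2*z)
I(O(-12)) - y(40) = -7 - 1*198 = -7 - 198 = -205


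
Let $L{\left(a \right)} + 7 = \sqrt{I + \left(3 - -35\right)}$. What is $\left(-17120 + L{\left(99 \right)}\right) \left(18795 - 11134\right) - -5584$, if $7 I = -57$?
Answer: $-131204363 + \frac{7661 \sqrt{1463}}{7} \approx -1.3116 \cdot 10^{8}$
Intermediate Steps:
$I = - \frac{57}{7}$ ($I = \frac{1}{7} \left(-57\right) = - \frac{57}{7} \approx -8.1429$)
$L{\left(a \right)} = -7 + \frac{\sqrt{1463}}{7}$ ($L{\left(a \right)} = -7 + \sqrt{- \frac{57}{7} + \left(3 - -35\right)} = -7 + \sqrt{- \frac{57}{7} + \left(3 + 35\right)} = -7 + \sqrt{- \frac{57}{7} + 38} = -7 + \sqrt{\frac{209}{7}} = -7 + \frac{\sqrt{1463}}{7}$)
$\left(-17120 + L{\left(99 \right)}\right) \left(18795 - 11134\right) - -5584 = \left(-17120 - \left(7 - \frac{\sqrt{1463}}{7}\right)\right) \left(18795 - 11134\right) - -5584 = \left(-17127 + \frac{\sqrt{1463}}{7}\right) 7661 + 5584 = \left(-131209947 + \frac{7661 \sqrt{1463}}{7}\right) + 5584 = -131204363 + \frac{7661 \sqrt{1463}}{7}$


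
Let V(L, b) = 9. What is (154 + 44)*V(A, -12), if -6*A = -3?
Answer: 1782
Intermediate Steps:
A = ½ (A = -⅙*(-3) = ½ ≈ 0.50000)
(154 + 44)*V(A, -12) = (154 + 44)*9 = 198*9 = 1782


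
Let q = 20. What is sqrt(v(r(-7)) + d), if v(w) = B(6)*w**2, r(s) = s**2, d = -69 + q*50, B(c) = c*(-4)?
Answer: 7*I*sqrt(1157) ≈ 238.1*I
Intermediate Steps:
B(c) = -4*c
d = 931 (d = -69 + 20*50 = -69 + 1000 = 931)
v(w) = -24*w**2 (v(w) = (-4*6)*w**2 = -24*w**2)
sqrt(v(r(-7)) + d) = sqrt(-24*((-7)**2)**2 + 931) = sqrt(-24*49**2 + 931) = sqrt(-24*2401 + 931) = sqrt(-57624 + 931) = sqrt(-56693) = 7*I*sqrt(1157)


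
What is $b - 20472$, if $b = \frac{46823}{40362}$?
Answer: $- \frac{118034863}{5766} \approx -20471.0$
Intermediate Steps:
$b = \frac{6689}{5766}$ ($b = 46823 \cdot \frac{1}{40362} = \frac{6689}{5766} \approx 1.1601$)
$b - 20472 = \frac{6689}{5766} - 20472 = - \frac{118034863}{5766}$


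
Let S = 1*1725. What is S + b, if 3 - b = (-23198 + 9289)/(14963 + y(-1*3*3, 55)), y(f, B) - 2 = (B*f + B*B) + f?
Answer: 4318531/2498 ≈ 1728.8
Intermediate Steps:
S = 1725
y(f, B) = 2 + f + B**2 + B*f (y(f, B) = 2 + ((B*f + B*B) + f) = 2 + ((B*f + B**2) + f) = 2 + ((B**2 + B*f) + f) = 2 + (f + B**2 + B*f) = 2 + f + B**2 + B*f)
b = 9481/2498 (b = 3 - (-23198 + 9289)/(14963 + (2 - 1*3*3 + 55**2 + 55*(-1*3*3))) = 3 - (-13909)/(14963 + (2 - 3*3 + 3025 + 55*(-3*3))) = 3 - (-13909)/(14963 + (2 - 9 + 3025 + 55*(-9))) = 3 - (-13909)/(14963 + (2 - 9 + 3025 - 495)) = 3 - (-13909)/(14963 + 2523) = 3 - (-13909)/17486 = 3 - 1*(-1987/2498) = 3 + 1987/2498 = 9481/2498 ≈ 3.7954)
S + b = 1725 + 9481/2498 = 4318531/2498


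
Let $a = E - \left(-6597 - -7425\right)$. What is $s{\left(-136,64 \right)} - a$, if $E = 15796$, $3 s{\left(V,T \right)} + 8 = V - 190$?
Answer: $- \frac{45238}{3} \approx -15079.0$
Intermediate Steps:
$s{\left(V,T \right)} = -66 + \frac{V}{3}$ ($s{\left(V,T \right)} = - \frac{8}{3} + \frac{V - 190}{3} = - \frac{8}{3} + \frac{-190 + V}{3} = - \frac{8}{3} + \left(- \frac{190}{3} + \frac{V}{3}\right) = -66 + \frac{V}{3}$)
$a = 14968$ ($a = 15796 - \left(-6597 - -7425\right) = 15796 - \left(-6597 + 7425\right) = 15796 - 828 = 14968$)
$s{\left(-136,64 \right)} - a = \left(-66 + \frac{1}{3} \left(-136\right)\right) - 14968 = \left(-66 - \frac{136}{3}\right) - 14968 = - \frac{334}{3} - 14968 = - \frac{45238}{3}$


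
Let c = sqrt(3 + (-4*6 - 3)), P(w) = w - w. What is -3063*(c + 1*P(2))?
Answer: -6126*I*sqrt(6) ≈ -15006.0*I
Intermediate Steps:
P(w) = 0
c = 2*I*sqrt(6) (c = sqrt(3 + (-24 - 3)) = sqrt(3 - 27) = sqrt(-24) = 2*I*sqrt(6) ≈ 4.899*I)
-3063*(c + 1*P(2)) = -3063*(2*I*sqrt(6) + 1*0) = -3063*(2*I*sqrt(6) + 0) = -6126*I*sqrt(6)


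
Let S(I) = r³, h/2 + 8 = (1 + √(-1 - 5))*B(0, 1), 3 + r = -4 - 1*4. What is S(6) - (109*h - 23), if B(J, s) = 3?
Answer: -218 - 654*I*√6 ≈ -218.0 - 1602.0*I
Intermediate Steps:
r = -11 (r = -3 + (-4 - 1*4) = -3 + (-4 - 4) = -3 - 8 = -11)
h = -10 + 6*I*√6 (h = -16 + 2*((1 + √(-1 - 5))*3) = -16 + 2*((1 + √(-6))*3) = -16 + 2*((1 + I*√6)*3) = -16 + 2*(3 + 3*I*√6) = -16 + (6 + 6*I*√6) = -10 + 6*I*√6 ≈ -10.0 + 14.697*I)
S(I) = -1331 (S(I) = (-11)³ = -1331)
S(6) - (109*h - 23) = -1331 - (109*(-10 + 6*I*√6) - 23) = -1331 - ((-1090 + 654*I*√6) - 23) = -1331 - (-1113 + 654*I*√6) = -1331 + (1113 - 654*I*√6) = -218 - 654*I*√6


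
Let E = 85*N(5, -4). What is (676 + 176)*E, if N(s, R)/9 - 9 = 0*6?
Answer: 5866020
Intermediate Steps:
N(s, R) = 81 (N(s, R) = 81 + 9*(0*6) = 81 + 9*0 = 81 + 0 = 81)
E = 6885 (E = 85*81 = 6885)
(676 + 176)*E = (676 + 176)*6885 = 852*6885 = 5866020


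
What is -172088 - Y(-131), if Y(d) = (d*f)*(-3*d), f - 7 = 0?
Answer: 188293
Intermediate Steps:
f = 7 (f = 7 + 0 = 7)
Y(d) = -21*d² (Y(d) = (d*7)*(-3*d) = (7*d)*(-3*d) = -21*d²)
-172088 - Y(-131) = -172088 - (-21)*(-131)² = -172088 - (-21)*17161 = -172088 - 1*(-360381) = -172088 + 360381 = 188293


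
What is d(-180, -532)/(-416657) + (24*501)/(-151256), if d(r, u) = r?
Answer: -16833303/212911727 ≈ -0.079062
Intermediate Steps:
d(-180, -532)/(-416657) + (24*501)/(-151256) = -180/(-416657) + (24*501)/(-151256) = -180*(-1/416657) + 12024*(-1/151256) = 180/416657 - 1503/18907 = -16833303/212911727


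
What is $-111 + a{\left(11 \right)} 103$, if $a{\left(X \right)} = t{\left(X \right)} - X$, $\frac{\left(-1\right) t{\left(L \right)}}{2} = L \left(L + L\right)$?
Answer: $-51096$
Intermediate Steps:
$t{\left(L \right)} = - 4 L^{2}$ ($t{\left(L \right)} = - 2 L \left(L + L\right) = - 2 L 2 L = - 2 \cdot 2 L^{2} = - 4 L^{2}$)
$a{\left(X \right)} = - X - 4 X^{2}$ ($a{\left(X \right)} = - 4 X^{2} - X = - X - 4 X^{2}$)
$-111 + a{\left(11 \right)} 103 = -111 + 11 \left(-1 - 44\right) 103 = -111 + 11 \left(-45\right) 103 = -111 - 50985 = -51096$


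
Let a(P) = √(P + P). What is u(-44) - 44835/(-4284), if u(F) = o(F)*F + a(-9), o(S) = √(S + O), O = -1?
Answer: 2135/204 - 132*I*√5 + 3*I*√2 ≈ 10.466 - 290.92*I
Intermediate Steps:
a(P) = √2*√P (a(P) = √(2*P) = √2*√P)
o(S) = √(-1 + S) (o(S) = √(S - 1) = √(-1 + S))
u(F) = F*√(-1 + F) + 3*I*√2 (u(F) = √(-1 + F)*F + √2*√(-9) = F*√(-1 + F) + √2*(3*I) = F*√(-1 + F) + 3*I*√2)
u(-44) - 44835/(-4284) = (-44*√(-1 - 44) + 3*I*√2) - 44835/(-4284) = (-132*I*√5 + 3*I*√2) - 44835*(-1/4284) = (-132*I*√5 + 3*I*√2) + 2135/204 = 2135/204 - 132*I*√5 + 3*I*√2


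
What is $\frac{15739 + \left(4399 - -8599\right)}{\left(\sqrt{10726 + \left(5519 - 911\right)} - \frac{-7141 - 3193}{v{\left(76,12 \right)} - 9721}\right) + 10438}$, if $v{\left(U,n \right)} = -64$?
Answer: $\frac{1305310272915060}{474006761846903} - \frac{2751459267825 \sqrt{15334}}{10428148760631866} \approx 2.7211$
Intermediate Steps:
$\frac{15739 + \left(4399 - -8599\right)}{\left(\sqrt{10726 + \left(5519 - 911\right)} - \frac{-7141 - 3193}{v{\left(76,12 \right)} - 9721}\right) + 10438} = \frac{15739 + \left(4399 - -8599\right)}{\left(\sqrt{10726 + \left(5519 - 911\right)} - \frac{-7141 - 3193}{-64 - 9721}\right) + 10438} = \frac{15739 + \left(4399 + 8599\right)}{\left(\sqrt{10726 + \left(5519 - 911\right)} - - \frac{10334}{-9785}\right) + 10438} = \frac{15739 + 12998}{\left(\sqrt{10726 + 4608} - \left(-10334\right) \left(- \frac{1}{9785}\right)\right) + 10438} = \frac{28737}{\left(\sqrt{15334} - \frac{10334}{9785}\right) + 10438} = \frac{28737}{\left(- \frac{10334}{9785} + \sqrt{15334}\right) + 10438} = \frac{28737}{\frac{102125496}{9785} + \sqrt{15334}}$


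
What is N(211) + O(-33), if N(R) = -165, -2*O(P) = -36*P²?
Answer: 19437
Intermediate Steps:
O(P) = 18*P² (O(P) = -(-18)*P² = 18*P²)
N(211) + O(-33) = -165 + 18*(-33)² = -165 + 18*1089 = -165 + 19602 = 19437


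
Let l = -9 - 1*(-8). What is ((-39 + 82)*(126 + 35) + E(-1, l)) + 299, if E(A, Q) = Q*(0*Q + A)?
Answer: 7223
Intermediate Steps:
l = -1 (l = -9 + 8 = -1)
E(A, Q) = A*Q (E(A, Q) = Q*(0 + A) = Q*A = A*Q)
((-39 + 82)*(126 + 35) + E(-1, l)) + 299 = ((-39 + 82)*(126 + 35) - 1*(-1)) + 299 = (43*161 + 1) + 299 = (6923 + 1) + 299 = 6924 + 299 = 7223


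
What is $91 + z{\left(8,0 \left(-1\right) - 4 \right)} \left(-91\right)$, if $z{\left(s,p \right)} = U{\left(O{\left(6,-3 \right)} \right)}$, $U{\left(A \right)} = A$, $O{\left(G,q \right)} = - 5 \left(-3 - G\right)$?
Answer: $-4004$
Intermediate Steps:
$O{\left(G,q \right)} = 15 + 5 G$
$z{\left(s,p \right)} = 45$ ($z{\left(s,p \right)} = 15 + 5 \cdot 6 = 15 + 30 = 45$)
$91 + z{\left(8,0 \left(-1\right) - 4 \right)} \left(-91\right) = 91 + 45 \left(-91\right) = 91 - 4095 = -4004$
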